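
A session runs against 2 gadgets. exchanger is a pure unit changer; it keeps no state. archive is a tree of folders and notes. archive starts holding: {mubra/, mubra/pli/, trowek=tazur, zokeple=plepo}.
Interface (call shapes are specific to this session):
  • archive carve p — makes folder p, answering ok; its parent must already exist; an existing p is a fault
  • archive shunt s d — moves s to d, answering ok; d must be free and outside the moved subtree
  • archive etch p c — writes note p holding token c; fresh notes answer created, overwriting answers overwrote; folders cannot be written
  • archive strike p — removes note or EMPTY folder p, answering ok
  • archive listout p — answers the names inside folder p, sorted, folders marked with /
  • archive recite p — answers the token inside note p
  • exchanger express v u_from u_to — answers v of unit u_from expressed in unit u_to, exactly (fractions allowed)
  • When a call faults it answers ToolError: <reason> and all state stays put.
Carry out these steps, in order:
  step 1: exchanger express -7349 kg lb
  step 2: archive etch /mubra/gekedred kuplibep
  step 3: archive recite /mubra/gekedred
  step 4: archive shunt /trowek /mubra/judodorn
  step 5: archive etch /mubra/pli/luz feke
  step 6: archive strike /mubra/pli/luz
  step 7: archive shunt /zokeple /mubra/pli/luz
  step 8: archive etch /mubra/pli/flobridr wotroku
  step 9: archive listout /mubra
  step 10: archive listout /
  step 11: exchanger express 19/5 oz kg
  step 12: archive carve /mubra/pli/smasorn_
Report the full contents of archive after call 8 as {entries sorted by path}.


I invoke exchanger express using v→-7349, u_from→kg, u_to→lb, giving -734900000000/45359237.
Invoking archive etch using p→/mubra/gekedred, c→kuplibep, and get created.
Invoking archive recite using p→/mubra/gekedred, giving kuplibep.
I run archive shunt using s→/trowek, d→/mubra/judodorn, giving ok.
Calling archive etch using p→/mubra/pli/luz, c→feke, and get created.
I try archive strike using p→/mubra/pli/luz, yielding ok.
I use archive shunt using s→/zokeple, d→/mubra/pli/luz, which returns ok.
Using archive etch using p→/mubra/pli/flobridr, c→wotroku, and observe created.
I use archive listout using p→/mubra, and see [gekedred, judodorn, pli/].
Now I run archive listout using p→/, and see [mubra/].
Next I call exchanger express using v→19/5, u_from→oz, u_to→kg, giving 861825503/8000000000.
I invoke archive carve using p→/mubra/pli/smasorn_, and observe ok.

Answer: {mubra/, mubra/gekedred=kuplibep, mubra/judodorn=tazur, mubra/pli/, mubra/pli/flobridr=wotroku, mubra/pli/luz=plepo}


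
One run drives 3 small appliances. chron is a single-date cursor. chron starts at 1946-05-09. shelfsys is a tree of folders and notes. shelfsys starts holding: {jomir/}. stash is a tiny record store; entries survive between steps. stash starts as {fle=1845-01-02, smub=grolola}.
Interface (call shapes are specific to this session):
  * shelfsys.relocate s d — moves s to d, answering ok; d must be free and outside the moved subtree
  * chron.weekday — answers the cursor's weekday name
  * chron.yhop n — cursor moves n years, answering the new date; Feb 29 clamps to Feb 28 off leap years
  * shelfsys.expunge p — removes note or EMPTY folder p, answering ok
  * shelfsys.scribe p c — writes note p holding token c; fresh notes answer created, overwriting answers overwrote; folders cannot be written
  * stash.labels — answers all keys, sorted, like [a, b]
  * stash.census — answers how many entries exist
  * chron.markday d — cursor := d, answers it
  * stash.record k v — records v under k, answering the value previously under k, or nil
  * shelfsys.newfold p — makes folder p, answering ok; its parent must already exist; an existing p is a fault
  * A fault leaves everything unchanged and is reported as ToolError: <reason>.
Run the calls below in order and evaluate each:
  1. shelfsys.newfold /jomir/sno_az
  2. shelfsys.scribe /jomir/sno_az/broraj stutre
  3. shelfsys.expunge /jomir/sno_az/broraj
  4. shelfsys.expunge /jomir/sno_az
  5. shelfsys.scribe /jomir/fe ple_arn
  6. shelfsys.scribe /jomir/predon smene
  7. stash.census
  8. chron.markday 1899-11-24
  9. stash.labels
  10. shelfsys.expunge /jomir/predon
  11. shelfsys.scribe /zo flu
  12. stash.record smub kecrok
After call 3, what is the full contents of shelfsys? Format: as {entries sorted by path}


Answer: {jomir/, jomir/sno_az/}

Derivation:
% 1. shelfsys.newfold(/jomir/sno_az) => ok
% 2. shelfsys.scribe(/jomir/sno_az/broraj, stutre) => created
% 3. shelfsys.expunge(/jomir/sno_az/broraj) => ok
% 4. shelfsys.expunge(/jomir/sno_az) => ok
% 5. shelfsys.scribe(/jomir/fe, ple_arn) => created
% 6. shelfsys.scribe(/jomir/predon, smene) => created
% 7. stash.census() => 2
% 8. chron.markday(1899-11-24) => 1899-11-24
% 9. stash.labels() => [fle, smub]
% 10. shelfsys.expunge(/jomir/predon) => ok
% 11. shelfsys.scribe(/zo, flu) => created
% 12. stash.record(smub, kecrok) => grolola


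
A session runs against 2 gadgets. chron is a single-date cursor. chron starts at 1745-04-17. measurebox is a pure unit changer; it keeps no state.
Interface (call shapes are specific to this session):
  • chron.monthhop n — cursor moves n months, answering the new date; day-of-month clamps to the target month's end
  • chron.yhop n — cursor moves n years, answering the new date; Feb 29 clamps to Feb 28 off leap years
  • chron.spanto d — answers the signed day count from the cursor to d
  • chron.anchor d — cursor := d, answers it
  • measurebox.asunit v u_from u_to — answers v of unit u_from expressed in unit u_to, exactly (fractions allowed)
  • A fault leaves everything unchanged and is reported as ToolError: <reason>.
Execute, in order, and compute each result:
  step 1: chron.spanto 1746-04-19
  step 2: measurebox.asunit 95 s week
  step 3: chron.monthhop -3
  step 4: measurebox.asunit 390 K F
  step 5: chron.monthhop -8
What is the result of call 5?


Answer: 1744-05-17

Derivation:
-- 1. chron.spanto(d→1746-04-19) ~> 367
-- 2. measurebox.asunit(v→95, u_from→s, u_to→week) ~> 19/120960
-- 3. chron.monthhop(n→-3) ~> 1745-01-17
-- 4. measurebox.asunit(v→390, u_from→K, u_to→F) ~> 24233/100
-- 5. chron.monthhop(n→-8) ~> 1744-05-17


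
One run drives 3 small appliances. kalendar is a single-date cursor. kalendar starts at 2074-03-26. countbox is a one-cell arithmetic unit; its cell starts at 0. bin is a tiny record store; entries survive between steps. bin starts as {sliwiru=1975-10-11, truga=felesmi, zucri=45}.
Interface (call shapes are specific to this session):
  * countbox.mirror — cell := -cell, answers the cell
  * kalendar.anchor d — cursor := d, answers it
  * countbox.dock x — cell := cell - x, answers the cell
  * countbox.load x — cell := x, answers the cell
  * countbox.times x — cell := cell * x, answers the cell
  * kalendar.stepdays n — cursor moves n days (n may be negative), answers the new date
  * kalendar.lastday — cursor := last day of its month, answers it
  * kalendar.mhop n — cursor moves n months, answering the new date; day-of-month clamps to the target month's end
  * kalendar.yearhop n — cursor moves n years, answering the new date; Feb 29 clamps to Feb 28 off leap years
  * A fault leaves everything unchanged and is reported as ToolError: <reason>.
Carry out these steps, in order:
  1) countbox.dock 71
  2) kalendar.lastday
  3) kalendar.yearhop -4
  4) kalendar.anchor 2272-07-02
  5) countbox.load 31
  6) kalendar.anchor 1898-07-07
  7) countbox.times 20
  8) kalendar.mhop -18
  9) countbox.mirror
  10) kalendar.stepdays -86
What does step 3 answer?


Answer: 2070-03-31

Derivation:
·→ countbox.dock(x=71)
·← -71
·→ kalendar.lastday()
·← 2074-03-31
·→ kalendar.yearhop(n=-4)
·← 2070-03-31
·→ kalendar.anchor(d=2272-07-02)
·← 2272-07-02
·→ countbox.load(x=31)
·← 31
·→ kalendar.anchor(d=1898-07-07)
·← 1898-07-07
·→ countbox.times(x=20)
·← 620
·→ kalendar.mhop(n=-18)
·← 1897-01-07
·→ countbox.mirror()
·← -620
·→ kalendar.stepdays(n=-86)
·← 1896-10-13


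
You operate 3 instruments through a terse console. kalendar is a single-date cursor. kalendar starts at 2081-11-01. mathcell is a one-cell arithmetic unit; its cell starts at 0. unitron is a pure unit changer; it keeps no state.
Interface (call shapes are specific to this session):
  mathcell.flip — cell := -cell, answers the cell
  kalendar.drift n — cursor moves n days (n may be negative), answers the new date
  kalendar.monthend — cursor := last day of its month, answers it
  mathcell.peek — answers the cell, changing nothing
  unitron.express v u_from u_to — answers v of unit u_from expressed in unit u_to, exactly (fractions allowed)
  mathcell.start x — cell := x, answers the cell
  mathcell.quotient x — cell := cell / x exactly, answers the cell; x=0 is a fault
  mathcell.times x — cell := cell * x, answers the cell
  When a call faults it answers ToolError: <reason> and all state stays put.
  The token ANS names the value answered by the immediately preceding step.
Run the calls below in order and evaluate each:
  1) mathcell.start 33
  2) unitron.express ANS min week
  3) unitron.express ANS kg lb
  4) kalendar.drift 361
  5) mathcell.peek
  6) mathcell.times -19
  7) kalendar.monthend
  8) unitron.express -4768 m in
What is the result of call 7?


Do: start[x=33]
See: 33
Do: express[v=ANS; u_from=min; u_to=week]
See: 11/3360
Do: express[v=ANS; u_from=kg; u_to=lb]
See: 625000/86594907
Do: drift[n=361]
See: 2082-10-28
Do: peek[]
See: 33
Do: times[x=-19]
See: -627
Do: monthend[]
See: 2082-10-31
Do: express[v=-4768; u_from=m; u_to=in]
See: -23840000/127

Answer: 2082-10-31


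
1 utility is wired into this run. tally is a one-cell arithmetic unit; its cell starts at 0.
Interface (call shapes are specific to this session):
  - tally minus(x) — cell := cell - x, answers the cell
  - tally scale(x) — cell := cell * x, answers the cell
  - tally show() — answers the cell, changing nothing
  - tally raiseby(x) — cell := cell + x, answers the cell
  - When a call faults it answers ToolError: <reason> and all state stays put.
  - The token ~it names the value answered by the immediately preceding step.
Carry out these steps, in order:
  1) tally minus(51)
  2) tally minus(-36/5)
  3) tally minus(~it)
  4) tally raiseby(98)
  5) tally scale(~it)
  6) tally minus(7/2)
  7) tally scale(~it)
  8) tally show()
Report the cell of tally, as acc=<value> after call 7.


// tally minus(x='51') -> -51
// tally minus(x='-36/5') -> -219/5
// tally minus(x='~it') -> 0
// tally raiseby(x='98') -> 98
// tally scale(x='~it') -> 9604
// tally minus(x='7/2') -> 19201/2
// tally scale(x='~it') -> 368678401/4
// tally show() -> 368678401/4

Answer: acc=368678401/4


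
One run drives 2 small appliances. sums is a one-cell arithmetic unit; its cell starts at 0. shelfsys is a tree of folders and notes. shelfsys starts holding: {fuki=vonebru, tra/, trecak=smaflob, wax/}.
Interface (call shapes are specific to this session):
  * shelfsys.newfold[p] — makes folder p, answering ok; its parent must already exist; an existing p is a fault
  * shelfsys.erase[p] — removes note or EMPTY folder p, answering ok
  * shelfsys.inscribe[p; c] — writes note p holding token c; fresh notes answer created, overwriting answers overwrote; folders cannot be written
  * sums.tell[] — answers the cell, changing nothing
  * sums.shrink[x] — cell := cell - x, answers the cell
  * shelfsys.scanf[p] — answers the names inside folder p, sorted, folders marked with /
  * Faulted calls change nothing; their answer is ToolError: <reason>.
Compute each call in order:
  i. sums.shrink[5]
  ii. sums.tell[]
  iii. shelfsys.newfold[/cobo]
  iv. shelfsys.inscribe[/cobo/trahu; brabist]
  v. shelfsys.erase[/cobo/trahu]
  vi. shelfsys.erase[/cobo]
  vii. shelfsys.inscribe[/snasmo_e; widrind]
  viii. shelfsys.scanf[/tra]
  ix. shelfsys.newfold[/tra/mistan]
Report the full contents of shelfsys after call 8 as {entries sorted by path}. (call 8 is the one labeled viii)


Answer: {fuki=vonebru, snasmo_e=widrind, tra/, trecak=smaflob, wax/}

Derivation:
// shrink(x='5') -> -5
// tell() -> -5
// newfold(p='/cobo') -> ok
// inscribe(p='/cobo/trahu', c='brabist') -> created
// erase(p='/cobo/trahu') -> ok
// erase(p='/cobo') -> ok
// inscribe(p='/snasmo_e', c='widrind') -> created
// scanf(p='/tra') -> []
// newfold(p='/tra/mistan') -> ok


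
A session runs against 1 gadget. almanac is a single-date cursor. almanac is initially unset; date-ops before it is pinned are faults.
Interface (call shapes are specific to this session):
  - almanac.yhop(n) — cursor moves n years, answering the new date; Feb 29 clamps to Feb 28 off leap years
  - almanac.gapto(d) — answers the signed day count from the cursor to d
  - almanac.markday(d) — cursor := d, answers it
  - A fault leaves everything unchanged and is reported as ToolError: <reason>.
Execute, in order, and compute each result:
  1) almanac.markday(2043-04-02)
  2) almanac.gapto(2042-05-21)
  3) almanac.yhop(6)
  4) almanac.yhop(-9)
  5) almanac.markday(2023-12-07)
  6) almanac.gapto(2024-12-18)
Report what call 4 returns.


Answer: 2040-04-02

Derivation:
→ almanac.markday(2043-04-02)
← 2043-04-02
→ almanac.gapto(2042-05-21)
← -316
→ almanac.yhop(6)
← 2049-04-02
→ almanac.yhop(-9)
← 2040-04-02
→ almanac.markday(2023-12-07)
← 2023-12-07
→ almanac.gapto(2024-12-18)
← 377


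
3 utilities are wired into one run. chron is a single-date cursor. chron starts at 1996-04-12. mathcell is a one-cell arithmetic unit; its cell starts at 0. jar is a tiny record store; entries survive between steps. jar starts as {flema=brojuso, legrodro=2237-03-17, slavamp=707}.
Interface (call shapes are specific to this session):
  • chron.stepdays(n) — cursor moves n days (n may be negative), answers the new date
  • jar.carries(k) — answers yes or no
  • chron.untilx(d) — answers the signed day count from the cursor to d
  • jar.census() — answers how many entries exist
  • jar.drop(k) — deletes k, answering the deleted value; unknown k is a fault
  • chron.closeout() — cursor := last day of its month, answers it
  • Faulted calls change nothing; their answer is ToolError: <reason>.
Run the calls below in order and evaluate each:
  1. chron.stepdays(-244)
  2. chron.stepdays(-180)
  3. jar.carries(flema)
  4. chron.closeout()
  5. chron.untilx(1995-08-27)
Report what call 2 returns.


Answer: 1995-02-13

Derivation:
Step: chron.stepdays[n→-244]
Result: 1995-08-12
Step: chron.stepdays[n→-180]
Result: 1995-02-13
Step: jar.carries[k→flema]
Result: yes
Step: chron.closeout[]
Result: 1995-02-28
Step: chron.untilx[d→1995-08-27]
Result: 180


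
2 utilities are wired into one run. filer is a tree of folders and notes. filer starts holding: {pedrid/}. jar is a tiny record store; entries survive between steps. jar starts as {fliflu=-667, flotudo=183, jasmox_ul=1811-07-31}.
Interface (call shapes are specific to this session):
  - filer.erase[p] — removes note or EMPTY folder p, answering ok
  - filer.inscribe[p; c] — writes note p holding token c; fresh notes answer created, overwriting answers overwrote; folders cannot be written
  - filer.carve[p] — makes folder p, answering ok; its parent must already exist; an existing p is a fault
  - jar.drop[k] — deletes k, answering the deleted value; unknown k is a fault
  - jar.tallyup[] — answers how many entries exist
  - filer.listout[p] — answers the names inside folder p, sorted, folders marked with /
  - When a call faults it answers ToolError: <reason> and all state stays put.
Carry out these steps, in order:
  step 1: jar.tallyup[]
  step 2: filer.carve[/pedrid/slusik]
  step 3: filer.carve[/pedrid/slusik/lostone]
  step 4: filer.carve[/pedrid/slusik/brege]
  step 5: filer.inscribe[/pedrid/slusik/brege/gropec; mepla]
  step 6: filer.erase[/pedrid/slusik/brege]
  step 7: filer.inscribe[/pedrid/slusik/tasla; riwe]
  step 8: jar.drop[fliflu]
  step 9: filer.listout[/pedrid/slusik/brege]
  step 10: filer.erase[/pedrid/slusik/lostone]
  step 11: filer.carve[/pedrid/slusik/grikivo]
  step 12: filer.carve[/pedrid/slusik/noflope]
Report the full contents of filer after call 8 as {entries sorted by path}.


Act: tallyup[]
Obs: 3
Act: carve[p='/pedrid/slusik']
Obs: ok
Act: carve[p='/pedrid/slusik/lostone']
Obs: ok
Act: carve[p='/pedrid/slusik/brege']
Obs: ok
Act: inscribe[p='/pedrid/slusik/brege/gropec'; c='mepla']
Obs: created
Act: erase[p='/pedrid/slusik/brege']
Obs: ToolError: not empty
Act: inscribe[p='/pedrid/slusik/tasla'; c='riwe']
Obs: created
Act: drop[k='fliflu']
Obs: -667
Act: listout[p='/pedrid/slusik/brege']
Obs: [gropec]
Act: erase[p='/pedrid/slusik/lostone']
Obs: ok
Act: carve[p='/pedrid/slusik/grikivo']
Obs: ok
Act: carve[p='/pedrid/slusik/noflope']
Obs: ok

Answer: {pedrid/, pedrid/slusik/, pedrid/slusik/brege/, pedrid/slusik/brege/gropec=mepla, pedrid/slusik/lostone/, pedrid/slusik/tasla=riwe}


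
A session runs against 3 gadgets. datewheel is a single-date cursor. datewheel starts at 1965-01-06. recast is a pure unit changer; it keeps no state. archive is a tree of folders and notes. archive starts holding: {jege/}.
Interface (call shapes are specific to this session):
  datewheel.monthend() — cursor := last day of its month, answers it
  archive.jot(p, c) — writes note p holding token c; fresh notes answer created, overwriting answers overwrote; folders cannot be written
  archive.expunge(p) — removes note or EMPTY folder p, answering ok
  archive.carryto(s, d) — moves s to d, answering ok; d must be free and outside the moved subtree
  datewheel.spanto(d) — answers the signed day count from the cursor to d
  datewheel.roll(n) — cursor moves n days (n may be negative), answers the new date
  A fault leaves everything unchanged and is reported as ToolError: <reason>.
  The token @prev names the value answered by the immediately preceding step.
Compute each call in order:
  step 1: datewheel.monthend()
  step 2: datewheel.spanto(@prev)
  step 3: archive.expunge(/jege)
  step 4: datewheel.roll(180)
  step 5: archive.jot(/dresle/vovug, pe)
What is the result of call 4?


Answer: 1965-07-30

Derivation:
% datewheel.monthend() => 1965-01-31
% datewheel.spanto(@prev) => 0
% archive.expunge(/jege) => ok
% datewheel.roll(180) => 1965-07-30
% archive.jot(/dresle/vovug, pe) => ToolError: no parent


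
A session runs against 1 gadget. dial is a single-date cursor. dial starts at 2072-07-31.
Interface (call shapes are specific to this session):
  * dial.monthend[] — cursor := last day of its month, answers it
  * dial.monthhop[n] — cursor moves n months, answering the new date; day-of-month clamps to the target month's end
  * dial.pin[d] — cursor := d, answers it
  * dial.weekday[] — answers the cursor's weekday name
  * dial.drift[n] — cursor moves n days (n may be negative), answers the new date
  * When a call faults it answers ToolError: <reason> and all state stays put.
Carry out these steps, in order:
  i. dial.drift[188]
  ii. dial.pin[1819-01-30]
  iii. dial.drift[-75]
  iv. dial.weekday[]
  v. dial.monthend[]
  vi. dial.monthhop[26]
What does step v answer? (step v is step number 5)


Answer: 1818-11-30

Derivation:
Act: dial.drift[n: 188]
Obs: 2073-02-04
Act: dial.pin[d: 1819-01-30]
Obs: 1819-01-30
Act: dial.drift[n: -75]
Obs: 1818-11-16
Act: dial.weekday[]
Obs: Monday
Act: dial.monthend[]
Obs: 1818-11-30
Act: dial.monthhop[n: 26]
Obs: 1821-01-30


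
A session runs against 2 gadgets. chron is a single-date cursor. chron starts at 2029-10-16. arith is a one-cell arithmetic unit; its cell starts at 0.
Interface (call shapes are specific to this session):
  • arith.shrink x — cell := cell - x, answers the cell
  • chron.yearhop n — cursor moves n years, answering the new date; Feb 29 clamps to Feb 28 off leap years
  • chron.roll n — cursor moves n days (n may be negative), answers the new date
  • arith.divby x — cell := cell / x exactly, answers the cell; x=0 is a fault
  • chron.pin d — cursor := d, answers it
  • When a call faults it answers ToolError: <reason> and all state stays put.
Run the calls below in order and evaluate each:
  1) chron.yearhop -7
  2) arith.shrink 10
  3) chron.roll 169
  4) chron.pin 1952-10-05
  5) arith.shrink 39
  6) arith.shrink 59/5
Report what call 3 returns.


Now I run chron.yearhop(n='-7'), giving 2022-10-16.
Calling arith.shrink(x='10'), — result: -10.
I use chron.roll(n='169'): 2023-04-03.
Now I run chron.pin(d='1952-10-05'), and get 1952-10-05.
I run arith.shrink(x='39'), which returns -49.
I use arith.shrink(x='59/5'), and observe -304/5.

Answer: 2023-04-03


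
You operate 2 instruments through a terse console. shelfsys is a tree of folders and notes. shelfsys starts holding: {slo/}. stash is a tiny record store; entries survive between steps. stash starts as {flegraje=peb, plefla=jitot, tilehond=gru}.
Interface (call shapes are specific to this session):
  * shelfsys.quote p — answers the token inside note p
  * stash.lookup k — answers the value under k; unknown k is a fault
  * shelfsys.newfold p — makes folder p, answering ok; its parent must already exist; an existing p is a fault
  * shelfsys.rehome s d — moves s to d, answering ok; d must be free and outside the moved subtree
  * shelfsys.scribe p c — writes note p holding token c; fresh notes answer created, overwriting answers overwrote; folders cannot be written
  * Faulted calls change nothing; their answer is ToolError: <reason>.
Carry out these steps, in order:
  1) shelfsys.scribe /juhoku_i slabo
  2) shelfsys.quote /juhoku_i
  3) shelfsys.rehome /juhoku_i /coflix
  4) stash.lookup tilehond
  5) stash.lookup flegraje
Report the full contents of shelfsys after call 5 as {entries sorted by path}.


! shelfsys.scribe(p→/juhoku_i, c→slabo) : created
! shelfsys.quote(p→/juhoku_i) : slabo
! shelfsys.rehome(s→/juhoku_i, d→/coflix) : ok
! stash.lookup(k→tilehond) : gru
! stash.lookup(k→flegraje) : peb

Answer: {coflix=slabo, slo/}


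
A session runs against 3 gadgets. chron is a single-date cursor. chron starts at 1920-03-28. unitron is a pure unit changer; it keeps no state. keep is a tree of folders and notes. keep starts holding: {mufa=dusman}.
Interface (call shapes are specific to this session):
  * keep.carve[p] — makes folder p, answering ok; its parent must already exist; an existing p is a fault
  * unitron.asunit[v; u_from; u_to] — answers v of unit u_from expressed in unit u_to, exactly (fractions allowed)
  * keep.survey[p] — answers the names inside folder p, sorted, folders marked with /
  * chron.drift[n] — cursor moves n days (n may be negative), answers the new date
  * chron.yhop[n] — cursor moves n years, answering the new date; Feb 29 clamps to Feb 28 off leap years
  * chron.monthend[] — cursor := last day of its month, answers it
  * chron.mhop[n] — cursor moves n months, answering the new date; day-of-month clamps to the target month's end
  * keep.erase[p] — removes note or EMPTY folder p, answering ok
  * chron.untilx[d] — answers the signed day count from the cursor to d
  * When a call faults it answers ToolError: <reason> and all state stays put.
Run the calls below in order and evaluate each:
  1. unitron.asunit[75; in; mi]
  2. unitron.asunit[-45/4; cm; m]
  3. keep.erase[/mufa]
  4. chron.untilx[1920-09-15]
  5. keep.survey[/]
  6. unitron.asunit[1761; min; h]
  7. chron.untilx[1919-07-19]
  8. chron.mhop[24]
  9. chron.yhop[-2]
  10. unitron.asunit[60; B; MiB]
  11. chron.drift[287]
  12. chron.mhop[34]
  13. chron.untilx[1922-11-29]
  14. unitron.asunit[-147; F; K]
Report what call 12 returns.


Answer: 1923-11-09

Derivation:
# 1. asunit(v: 75, u_from: in, u_to: mi) => 5/4224
# 2. asunit(v: -45/4, u_from: cm, u_to: m) => -9/80
# 3. erase(p: /mufa) => ok
# 4. untilx(d: 1920-09-15) => 171
# 5. survey(p: /) => []
# 6. asunit(v: 1761, u_from: min, u_to: h) => 587/20
# 7. untilx(d: 1919-07-19) => -253
# 8. mhop(n: 24) => 1922-03-28
# 9. yhop(n: -2) => 1920-03-28
# 10. asunit(v: 60, u_from: B, u_to: MiB) => 15/262144
# 11. drift(n: 287) => 1921-01-09
# 12. mhop(n: 34) => 1923-11-09
# 13. untilx(d: 1922-11-29) => -345
# 14. asunit(v: -147, u_from: F, u_to: K) => 31267/180


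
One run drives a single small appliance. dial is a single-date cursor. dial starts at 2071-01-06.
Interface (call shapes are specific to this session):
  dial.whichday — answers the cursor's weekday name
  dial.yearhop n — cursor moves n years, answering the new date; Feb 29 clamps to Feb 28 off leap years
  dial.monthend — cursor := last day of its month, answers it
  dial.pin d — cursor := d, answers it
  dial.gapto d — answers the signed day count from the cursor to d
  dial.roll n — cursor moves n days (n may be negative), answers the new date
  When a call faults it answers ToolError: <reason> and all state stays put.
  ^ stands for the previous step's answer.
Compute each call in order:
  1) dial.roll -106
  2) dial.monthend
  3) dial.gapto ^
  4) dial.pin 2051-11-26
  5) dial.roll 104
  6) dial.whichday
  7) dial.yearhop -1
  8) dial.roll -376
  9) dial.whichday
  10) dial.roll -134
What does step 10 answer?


$ roll -106
  2070-09-22
$ monthend
  2070-09-30
$ gapto ^
  0
$ pin 2051-11-26
  2051-11-26
$ roll 104
  2052-03-09
$ whichday
  Saturday
$ yearhop -1
  2051-03-09
$ roll -376
  2050-02-26
$ whichday
  Saturday
$ roll -134
  2049-10-15

Answer: 2049-10-15


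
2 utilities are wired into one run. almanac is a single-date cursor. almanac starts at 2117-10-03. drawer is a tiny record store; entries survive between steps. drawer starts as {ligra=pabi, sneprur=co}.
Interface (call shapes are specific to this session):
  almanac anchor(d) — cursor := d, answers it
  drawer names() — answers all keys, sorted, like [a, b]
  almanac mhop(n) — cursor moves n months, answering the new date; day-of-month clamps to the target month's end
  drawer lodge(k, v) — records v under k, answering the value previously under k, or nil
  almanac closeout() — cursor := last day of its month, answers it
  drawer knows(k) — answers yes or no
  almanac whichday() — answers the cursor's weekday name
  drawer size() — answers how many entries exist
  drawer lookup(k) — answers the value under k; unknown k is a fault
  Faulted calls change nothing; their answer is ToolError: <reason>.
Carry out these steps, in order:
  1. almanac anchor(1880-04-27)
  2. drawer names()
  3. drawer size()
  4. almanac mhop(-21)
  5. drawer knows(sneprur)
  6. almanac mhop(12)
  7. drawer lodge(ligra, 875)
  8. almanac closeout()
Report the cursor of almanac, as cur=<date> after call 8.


Answer: cur=1879-07-31

Derivation:
Next I call almanac anchor using 1880-04-27: 1880-04-27.
I use drawer names(): [ligra, sneprur].
Using drawer size, and see 2.
I call almanac mhop using -21: 1878-07-27.
I use drawer knows using sneprur, and get yes.
I call almanac mhop using 12: 1879-07-27.
I use drawer lodge using ligra, 875, and get pabi.
Using almanac closeout, giving 1879-07-31.


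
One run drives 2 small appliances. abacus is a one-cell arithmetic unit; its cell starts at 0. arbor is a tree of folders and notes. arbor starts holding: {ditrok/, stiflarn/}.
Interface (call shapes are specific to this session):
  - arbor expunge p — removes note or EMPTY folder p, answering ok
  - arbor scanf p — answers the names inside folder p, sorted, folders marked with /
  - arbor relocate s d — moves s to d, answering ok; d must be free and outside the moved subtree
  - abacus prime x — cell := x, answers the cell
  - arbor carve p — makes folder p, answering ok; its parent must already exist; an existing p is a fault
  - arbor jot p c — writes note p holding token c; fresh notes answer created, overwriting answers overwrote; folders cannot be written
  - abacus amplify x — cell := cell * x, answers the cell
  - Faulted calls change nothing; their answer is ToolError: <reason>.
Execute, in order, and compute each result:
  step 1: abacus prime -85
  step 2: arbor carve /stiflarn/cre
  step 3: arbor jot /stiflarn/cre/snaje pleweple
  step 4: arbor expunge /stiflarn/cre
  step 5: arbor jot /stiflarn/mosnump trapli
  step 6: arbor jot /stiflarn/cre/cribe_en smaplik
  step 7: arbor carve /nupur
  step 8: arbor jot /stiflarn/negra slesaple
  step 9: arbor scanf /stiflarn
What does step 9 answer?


Answer: [cre/, mosnump, negra]

Derivation:
·→ abacus prime(x=-85)
·← -85
·→ arbor carve(p=/stiflarn/cre)
·← ok
·→ arbor jot(p=/stiflarn/cre/snaje, c=pleweple)
·← created
·→ arbor expunge(p=/stiflarn/cre)
·← ToolError: not empty
·→ arbor jot(p=/stiflarn/mosnump, c=trapli)
·← created
·→ arbor jot(p=/stiflarn/cre/cribe_en, c=smaplik)
·← created
·→ arbor carve(p=/nupur)
·← ok
·→ arbor jot(p=/stiflarn/negra, c=slesaple)
·← created
·→ arbor scanf(p=/stiflarn)
·← [cre/, mosnump, negra]


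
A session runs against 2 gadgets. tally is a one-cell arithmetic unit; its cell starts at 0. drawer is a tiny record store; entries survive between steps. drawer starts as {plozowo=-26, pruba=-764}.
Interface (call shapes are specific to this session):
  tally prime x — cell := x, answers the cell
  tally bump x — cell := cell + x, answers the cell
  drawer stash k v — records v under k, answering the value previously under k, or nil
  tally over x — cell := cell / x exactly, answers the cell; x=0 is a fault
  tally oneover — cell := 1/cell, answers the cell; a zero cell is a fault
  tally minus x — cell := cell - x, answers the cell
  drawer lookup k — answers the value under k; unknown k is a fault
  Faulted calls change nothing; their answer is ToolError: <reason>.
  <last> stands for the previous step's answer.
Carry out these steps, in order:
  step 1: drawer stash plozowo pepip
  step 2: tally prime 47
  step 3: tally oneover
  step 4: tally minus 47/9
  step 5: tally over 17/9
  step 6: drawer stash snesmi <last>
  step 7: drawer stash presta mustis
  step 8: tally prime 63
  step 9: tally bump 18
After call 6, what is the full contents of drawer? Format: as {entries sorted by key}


Answer: {plozowo=pepip, pruba=-764, snesmi=-2200/799}

Derivation:
→ drawer stash(k=plozowo, v=pepip)
← -26
→ tally prime(x=47)
← 47
→ tally oneover()
← 1/47
→ tally minus(x=47/9)
← -2200/423
→ tally over(x=17/9)
← -2200/799
→ drawer stash(k=snesmi, v=<last>)
← nil
→ drawer stash(k=presta, v=mustis)
← nil
→ tally prime(x=63)
← 63
→ tally bump(x=18)
← 81


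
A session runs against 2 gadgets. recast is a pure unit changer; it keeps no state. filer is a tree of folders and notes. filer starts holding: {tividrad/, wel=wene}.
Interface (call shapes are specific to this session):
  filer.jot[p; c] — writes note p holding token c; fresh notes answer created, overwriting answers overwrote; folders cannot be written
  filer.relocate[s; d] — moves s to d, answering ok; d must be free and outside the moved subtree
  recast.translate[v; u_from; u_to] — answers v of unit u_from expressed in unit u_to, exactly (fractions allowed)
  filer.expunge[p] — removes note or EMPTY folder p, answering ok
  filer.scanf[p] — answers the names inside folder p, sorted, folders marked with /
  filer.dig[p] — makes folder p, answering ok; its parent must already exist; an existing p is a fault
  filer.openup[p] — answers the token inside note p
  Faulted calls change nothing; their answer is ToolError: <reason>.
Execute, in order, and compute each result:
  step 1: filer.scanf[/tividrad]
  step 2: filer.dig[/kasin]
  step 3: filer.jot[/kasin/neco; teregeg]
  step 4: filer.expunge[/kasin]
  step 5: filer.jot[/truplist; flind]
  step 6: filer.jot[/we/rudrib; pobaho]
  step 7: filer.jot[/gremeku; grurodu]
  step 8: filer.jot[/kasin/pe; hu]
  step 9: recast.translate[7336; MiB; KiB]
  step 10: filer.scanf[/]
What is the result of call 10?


Answer: [gremeku, kasin/, tividrad/, truplist, wel]

Derivation:
[in] scanf p='/tividrad'
[out] []
[in] dig p='/kasin'
[out] ok
[in] jot p='/kasin/neco' c='teregeg'
[out] created
[in] expunge p='/kasin'
[out] ToolError: not empty
[in] jot p='/truplist' c='flind'
[out] created
[in] jot p='/we/rudrib' c='pobaho'
[out] ToolError: no parent
[in] jot p='/gremeku' c='grurodu'
[out] created
[in] jot p='/kasin/pe' c='hu'
[out] created
[in] translate v='7336' u_from='MiB' u_to='KiB'
[out] 7512064
[in] scanf p='/'
[out] [gremeku, kasin/, tividrad/, truplist, wel]


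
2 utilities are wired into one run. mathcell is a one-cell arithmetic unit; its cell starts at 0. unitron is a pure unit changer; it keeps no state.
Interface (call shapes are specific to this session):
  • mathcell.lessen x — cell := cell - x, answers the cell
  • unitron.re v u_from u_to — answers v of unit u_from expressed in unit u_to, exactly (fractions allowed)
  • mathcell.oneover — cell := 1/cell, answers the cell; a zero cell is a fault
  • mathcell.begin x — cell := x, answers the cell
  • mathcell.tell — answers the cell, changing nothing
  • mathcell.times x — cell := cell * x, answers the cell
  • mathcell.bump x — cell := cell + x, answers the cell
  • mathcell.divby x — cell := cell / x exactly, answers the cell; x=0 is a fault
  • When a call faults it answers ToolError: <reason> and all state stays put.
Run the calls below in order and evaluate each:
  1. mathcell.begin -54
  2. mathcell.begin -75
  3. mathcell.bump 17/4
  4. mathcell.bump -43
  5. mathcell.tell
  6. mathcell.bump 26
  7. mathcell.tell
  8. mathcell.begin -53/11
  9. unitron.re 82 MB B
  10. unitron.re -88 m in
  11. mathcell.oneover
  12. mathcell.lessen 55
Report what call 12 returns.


Answer: -2926/53

Derivation:
>> begin(x='-54')
<< -54
>> begin(x='-75')
<< -75
>> bump(x='17/4')
<< -283/4
>> bump(x='-43')
<< -455/4
>> tell()
<< -455/4
>> bump(x='26')
<< -351/4
>> tell()
<< -351/4
>> begin(x='-53/11')
<< -53/11
>> re(v='82', u_from='MB', u_to='B')
<< 82000000
>> re(v='-88', u_from='m', u_to='in')
<< -440000/127
>> oneover()
<< -11/53
>> lessen(x='55')
<< -2926/53


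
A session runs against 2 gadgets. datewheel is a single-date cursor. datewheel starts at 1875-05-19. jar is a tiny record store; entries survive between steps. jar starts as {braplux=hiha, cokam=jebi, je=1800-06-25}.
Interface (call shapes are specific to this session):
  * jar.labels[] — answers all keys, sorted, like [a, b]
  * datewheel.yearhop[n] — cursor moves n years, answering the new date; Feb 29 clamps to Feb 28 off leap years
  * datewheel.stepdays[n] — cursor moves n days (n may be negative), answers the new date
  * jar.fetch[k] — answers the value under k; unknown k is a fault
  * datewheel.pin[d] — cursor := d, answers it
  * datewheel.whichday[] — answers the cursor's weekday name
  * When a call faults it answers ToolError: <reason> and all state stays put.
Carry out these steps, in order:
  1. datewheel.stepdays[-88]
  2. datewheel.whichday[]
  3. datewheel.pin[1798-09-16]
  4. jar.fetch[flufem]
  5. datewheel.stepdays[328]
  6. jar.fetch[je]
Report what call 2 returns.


Step: stepdays[n=-88]
Result: 1875-02-20
Step: whichday[]
Result: Saturday
Step: pin[d=1798-09-16]
Result: 1798-09-16
Step: fetch[k=flufem]
Result: ToolError: no such key flufem
Step: stepdays[n=328]
Result: 1799-08-10
Step: fetch[k=je]
Result: 1800-06-25

Answer: Saturday


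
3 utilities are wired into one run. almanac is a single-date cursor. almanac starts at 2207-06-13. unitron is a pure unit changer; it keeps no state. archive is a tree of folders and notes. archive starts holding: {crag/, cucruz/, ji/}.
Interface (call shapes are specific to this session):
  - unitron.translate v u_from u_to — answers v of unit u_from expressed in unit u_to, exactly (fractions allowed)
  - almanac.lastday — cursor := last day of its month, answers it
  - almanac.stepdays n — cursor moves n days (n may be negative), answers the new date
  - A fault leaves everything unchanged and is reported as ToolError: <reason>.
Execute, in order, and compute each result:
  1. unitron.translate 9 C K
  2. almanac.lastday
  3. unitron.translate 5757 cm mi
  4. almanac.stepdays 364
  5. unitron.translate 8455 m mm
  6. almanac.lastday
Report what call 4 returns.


CALL unitron.translate[v→9; u_from→C; u_to→K]
RET  5643/20
CALL almanac.lastday[]
RET  2207-06-30
CALL unitron.translate[v→5757; u_from→cm; u_to→mi]
RET  9595/268224
CALL almanac.stepdays[n→364]
RET  2208-06-28
CALL unitron.translate[v→8455; u_from→m; u_to→mm]
RET  8455000
CALL almanac.lastday[]
RET  2208-06-30

Answer: 2208-06-28


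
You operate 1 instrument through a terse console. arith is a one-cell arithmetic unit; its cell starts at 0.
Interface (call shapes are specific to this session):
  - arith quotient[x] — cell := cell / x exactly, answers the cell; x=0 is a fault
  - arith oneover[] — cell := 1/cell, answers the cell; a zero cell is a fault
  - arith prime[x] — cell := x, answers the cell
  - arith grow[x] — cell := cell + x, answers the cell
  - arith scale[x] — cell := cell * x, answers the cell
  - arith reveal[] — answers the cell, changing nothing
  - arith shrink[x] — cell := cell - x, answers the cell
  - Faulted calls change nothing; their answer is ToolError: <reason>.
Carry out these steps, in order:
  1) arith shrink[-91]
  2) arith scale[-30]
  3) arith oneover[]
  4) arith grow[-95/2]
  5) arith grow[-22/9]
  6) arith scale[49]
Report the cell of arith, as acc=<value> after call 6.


==> arith shrink(x=-91)
<== 91
==> arith scale(x=-30)
<== -2730
==> arith oneover()
<== -1/2730
==> arith grow(x=-95/2)
<== -64838/1365
==> arith grow(x=-22/9)
<== -204524/4095
==> arith scale(x=49)
<== -1431668/585

Answer: acc=-1431668/585


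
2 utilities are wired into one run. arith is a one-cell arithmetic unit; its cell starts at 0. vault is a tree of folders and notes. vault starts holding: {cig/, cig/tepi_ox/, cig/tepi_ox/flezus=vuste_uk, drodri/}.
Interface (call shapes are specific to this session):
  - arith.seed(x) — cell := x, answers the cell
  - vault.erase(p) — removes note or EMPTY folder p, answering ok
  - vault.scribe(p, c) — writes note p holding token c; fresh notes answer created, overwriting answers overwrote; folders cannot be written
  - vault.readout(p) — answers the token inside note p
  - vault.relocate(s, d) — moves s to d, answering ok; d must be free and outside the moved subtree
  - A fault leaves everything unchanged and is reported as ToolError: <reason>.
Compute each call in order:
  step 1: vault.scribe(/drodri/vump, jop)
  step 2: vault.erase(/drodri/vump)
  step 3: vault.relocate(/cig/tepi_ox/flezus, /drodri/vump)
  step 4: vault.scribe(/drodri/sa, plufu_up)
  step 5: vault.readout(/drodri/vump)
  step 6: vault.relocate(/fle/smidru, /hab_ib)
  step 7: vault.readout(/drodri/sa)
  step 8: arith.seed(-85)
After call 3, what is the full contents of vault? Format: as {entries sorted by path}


;; scribe(p=/drodri/vump, c=jop) : created
;; erase(p=/drodri/vump) : ok
;; relocate(s=/cig/tepi_ox/flezus, d=/drodri/vump) : ok
;; scribe(p=/drodri/sa, c=plufu_up) : created
;; readout(p=/drodri/vump) : vuste_uk
;; relocate(s=/fle/smidru, d=/hab_ib) : ToolError: not found
;; readout(p=/drodri/sa) : plufu_up
;; seed(x=-85) : -85

Answer: {cig/, cig/tepi_ox/, drodri/, drodri/vump=vuste_uk}


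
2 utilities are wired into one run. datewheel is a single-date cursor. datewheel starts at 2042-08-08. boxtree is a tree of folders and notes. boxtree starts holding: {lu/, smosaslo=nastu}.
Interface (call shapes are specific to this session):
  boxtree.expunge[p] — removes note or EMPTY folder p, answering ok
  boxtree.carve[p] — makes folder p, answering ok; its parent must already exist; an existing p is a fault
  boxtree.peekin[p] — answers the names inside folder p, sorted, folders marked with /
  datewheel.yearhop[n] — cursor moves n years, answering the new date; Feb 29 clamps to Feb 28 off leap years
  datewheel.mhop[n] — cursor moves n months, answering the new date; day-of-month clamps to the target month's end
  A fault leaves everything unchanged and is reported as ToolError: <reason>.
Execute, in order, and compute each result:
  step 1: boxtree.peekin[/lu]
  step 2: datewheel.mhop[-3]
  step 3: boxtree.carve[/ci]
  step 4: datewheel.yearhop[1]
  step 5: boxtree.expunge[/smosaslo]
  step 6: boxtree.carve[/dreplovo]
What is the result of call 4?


;; 1. peekin(p: /lu) ~> []
;; 2. mhop(n: -3) ~> 2042-05-08
;; 3. carve(p: /ci) ~> ok
;; 4. yearhop(n: 1) ~> 2043-05-08
;; 5. expunge(p: /smosaslo) ~> ok
;; 6. carve(p: /dreplovo) ~> ok

Answer: 2043-05-08
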